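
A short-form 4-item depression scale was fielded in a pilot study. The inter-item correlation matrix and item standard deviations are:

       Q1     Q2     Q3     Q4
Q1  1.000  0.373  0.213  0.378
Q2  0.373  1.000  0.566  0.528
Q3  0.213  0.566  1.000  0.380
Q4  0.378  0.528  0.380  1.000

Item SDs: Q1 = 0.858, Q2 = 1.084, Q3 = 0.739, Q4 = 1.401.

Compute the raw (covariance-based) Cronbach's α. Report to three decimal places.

Σσ²ᵢ = 0.858² + 1.084² + 0.739² + 1.401² = 4.4201
Covariances σ_ij = r_ij · s_i · s_j:
  σ(Q1,Q2) = 0.373 × 0.858 × 1.084 = 0.3469
  σ(Q1,Q3) = 0.213 × 0.858 × 0.739 = 0.1351
  σ(Q1,Q4) = 0.378 × 0.858 × 1.401 = 0.4544
  σ(Q2,Q3) = 0.566 × 1.084 × 0.739 = 0.4534
  σ(Q2,Q4) = 0.528 × 1.084 × 1.401 = 0.8019
  σ(Q3,Q4) = 0.380 × 0.739 × 1.401 = 0.3934
σ²_T = Σσ²ᵢ + 2·Σσ_ij = 4.4201 + 2 × 2.5851 = 9.5903
α = (4/3)·(1 − 4.4201/9.5903) = 0.719

Cronbach's α = 0.719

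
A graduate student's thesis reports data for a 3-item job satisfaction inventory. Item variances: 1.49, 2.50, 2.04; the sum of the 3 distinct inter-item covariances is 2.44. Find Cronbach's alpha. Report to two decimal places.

sum of item variances = 1.49 + 2.50 + 2.04 = 6.03
Sum of distinct covariances = 2.44
total variance = sum of item variances + 2·Σcov = 6.03 + 2 × 2.44 = 10.91
α = (3/2)·(1 − 6.03/10.91) = 0.67

α = 0.67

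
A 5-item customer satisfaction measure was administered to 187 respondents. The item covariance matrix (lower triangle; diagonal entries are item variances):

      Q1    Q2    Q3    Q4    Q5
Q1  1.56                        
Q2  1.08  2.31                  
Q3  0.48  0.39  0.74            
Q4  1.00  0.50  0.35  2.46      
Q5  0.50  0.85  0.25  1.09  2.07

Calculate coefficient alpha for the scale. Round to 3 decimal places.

sum of item variances = 1.56 + 2.31 + 0.74 + 2.46 + 2.07 = 9.14
Sum of off-diagonal covariances = 6.49
σ²_total = 9.14 + 2 × 6.49 = 22.12
α = (k/(k−1))·(1 − sum of item variances/σ²_total) = (5/4)·(1 − 9.14/22.12) = 0.733

coefficient alpha = 0.733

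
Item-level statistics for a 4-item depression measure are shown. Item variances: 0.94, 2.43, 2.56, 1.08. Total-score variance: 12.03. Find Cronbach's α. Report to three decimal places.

Σσ²ᵢ = 0.94 + 2.43 + 2.56 + 1.08 = 7.01
α = (k/(k−1))·(1 − Σσ²ᵢ/σ²_total) = (4/3)·(1 − 7.01/12.03) = 0.556

α = 0.556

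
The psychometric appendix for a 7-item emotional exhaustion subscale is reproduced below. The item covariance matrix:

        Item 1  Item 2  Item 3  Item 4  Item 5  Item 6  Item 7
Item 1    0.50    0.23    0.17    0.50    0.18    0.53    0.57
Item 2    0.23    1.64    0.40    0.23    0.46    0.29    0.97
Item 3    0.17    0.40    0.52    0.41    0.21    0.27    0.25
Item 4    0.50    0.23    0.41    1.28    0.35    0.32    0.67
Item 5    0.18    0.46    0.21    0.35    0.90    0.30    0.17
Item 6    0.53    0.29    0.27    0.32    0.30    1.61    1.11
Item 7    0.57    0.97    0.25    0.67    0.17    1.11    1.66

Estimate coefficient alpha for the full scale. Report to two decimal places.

coefficient alpha = 0.79

Σσᵢ² = 0.50 + 1.64 + 0.52 + 1.28 + 0.90 + 1.61 + 1.66 = 8.11
Sum of the distinct covariances = 8.59
σ²_T = 8.11 + 2 × 8.59 = 25.29
α = (k/(k−1))·(1 − Σσᵢ²/σ²_T) = (7/6)·(1 − 8.11/25.29) = 0.79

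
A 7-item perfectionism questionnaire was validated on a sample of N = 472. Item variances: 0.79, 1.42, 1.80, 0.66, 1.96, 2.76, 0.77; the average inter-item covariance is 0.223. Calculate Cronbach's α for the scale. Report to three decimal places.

Σσ²ᵢ = 0.79 + 1.42 + 1.80 + 0.66 + 1.96 + 2.76 + 0.77 = 10.16
Sum of the 21 distinct covariances = 21 × 0.223 = 4.683
Var(T) = Σσ²ᵢ + 2·Σcov = 10.16 + 2 × 4.683 = 19.526
α = (7/6)·(1 − 10.16/19.526) = 0.560

α = 0.560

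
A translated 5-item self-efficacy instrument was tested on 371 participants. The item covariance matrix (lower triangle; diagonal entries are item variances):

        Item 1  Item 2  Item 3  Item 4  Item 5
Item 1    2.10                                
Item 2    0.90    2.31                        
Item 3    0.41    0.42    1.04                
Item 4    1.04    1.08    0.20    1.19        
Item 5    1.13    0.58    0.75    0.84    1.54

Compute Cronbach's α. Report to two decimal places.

Cronbach's α = 0.80

Σσ²ᵢ = 2.10 + 2.31 + 1.04 + 1.19 + 1.54 = 8.18
Sum of off-diagonal covariances = 7.35
σ²_total = 8.18 + 2 × 7.35 = 22.88
α = (k/(k−1))·(1 − Σσ²ᵢ/σ²_total) = (5/4)·(1 − 8.18/22.88) = 0.80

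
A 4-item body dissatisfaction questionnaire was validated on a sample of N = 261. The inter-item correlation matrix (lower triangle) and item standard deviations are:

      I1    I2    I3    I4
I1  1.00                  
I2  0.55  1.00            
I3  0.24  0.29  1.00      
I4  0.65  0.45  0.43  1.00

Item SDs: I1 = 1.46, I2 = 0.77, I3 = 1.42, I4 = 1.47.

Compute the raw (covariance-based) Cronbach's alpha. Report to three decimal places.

Σσ²ᵢ = 1.46² + 0.77² + 1.42² + 1.47² = 6.9018
Covariances σ_ij = r_ij · s_i · s_j:
  σ(I1,I2) = 0.55 × 1.46 × 0.77 = 0.6183
  σ(I1,I3) = 0.24 × 1.46 × 1.42 = 0.4976
  σ(I1,I4) = 0.65 × 1.46 × 1.47 = 1.3950
  σ(I2,I3) = 0.29 × 0.77 × 1.42 = 0.3171
  σ(I2,I4) = 0.45 × 0.77 × 1.47 = 0.5094
  σ(I3,I4) = 0.43 × 1.42 × 1.47 = 0.8976
σ²_T = Σσ²ᵢ + 2·Σσ_ij = 6.9018 + 2 × 4.2350 = 15.3718
α = (4/3)·(1 − 6.9018/15.3718) = 0.735

α = 0.735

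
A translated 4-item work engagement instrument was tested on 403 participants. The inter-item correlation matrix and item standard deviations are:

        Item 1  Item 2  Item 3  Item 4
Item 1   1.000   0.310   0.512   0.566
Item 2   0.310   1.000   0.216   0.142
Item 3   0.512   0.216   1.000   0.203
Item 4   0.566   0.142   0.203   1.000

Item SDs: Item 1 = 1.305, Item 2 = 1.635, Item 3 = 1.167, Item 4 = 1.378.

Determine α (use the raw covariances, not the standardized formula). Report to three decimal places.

Σσ²ᵢ = 1.305² + 1.635² + 1.167² + 1.378² = 7.6370
Covariances σ_ij = r_ij · s_i · s_j:
  σ(Item 1,Item 2) = 0.310 × 1.305 × 1.635 = 0.6614
  σ(Item 1,Item 3) = 0.512 × 1.305 × 1.167 = 0.7797
  σ(Item 1,Item 4) = 0.566 × 1.305 × 1.378 = 1.0178
  σ(Item 2,Item 3) = 0.216 × 1.635 × 1.167 = 0.4121
  σ(Item 2,Item 4) = 0.142 × 1.635 × 1.378 = 0.3199
  σ(Item 3,Item 4) = 0.203 × 1.167 × 1.378 = 0.3264
σ²_T = Σσ²ᵢ + 2·Σσ_ij = 7.6370 + 2 × 3.5173 = 14.6716
α = (4/3)·(1 − 7.6370/14.6716) = 0.639

α = 0.639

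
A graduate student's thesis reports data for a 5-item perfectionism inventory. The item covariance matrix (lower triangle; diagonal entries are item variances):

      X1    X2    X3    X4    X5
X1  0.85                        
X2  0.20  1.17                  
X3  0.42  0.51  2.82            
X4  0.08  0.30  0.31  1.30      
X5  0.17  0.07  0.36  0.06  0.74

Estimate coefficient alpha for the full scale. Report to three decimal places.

ΣVar(i) = 0.85 + 1.17 + 2.82 + 1.30 + 0.74 = 6.88
Sum of the distinct covariances = 2.48
total variance = 6.88 + 2 × 2.48 = 11.84
α = (k/(k−1))·(1 − ΣVar(i)/total variance) = (5/4)·(1 − 6.88/11.84) = 0.524

coefficient alpha = 0.524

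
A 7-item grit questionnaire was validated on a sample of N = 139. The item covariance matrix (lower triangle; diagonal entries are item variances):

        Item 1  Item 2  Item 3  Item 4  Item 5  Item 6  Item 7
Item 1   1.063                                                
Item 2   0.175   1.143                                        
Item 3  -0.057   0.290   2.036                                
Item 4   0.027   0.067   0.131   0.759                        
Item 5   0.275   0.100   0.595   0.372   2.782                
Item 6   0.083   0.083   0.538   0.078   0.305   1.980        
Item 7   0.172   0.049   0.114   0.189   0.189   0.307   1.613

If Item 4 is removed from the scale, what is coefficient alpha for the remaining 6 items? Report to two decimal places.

Remaining items: Item 1, Item 2, Item 3, Item 5, Item 6, Item 7 (k = 6).
sum of item variances = 1.063 + 1.143 + 2.036 + 2.782 + 1.980 + 1.613 = 10.617
total variance = 10.617 + 2 × 3.218 = 17.053
α (item deleted) = (6/5)·(1 − 10.617/17.053) = 0.45

α = 0.45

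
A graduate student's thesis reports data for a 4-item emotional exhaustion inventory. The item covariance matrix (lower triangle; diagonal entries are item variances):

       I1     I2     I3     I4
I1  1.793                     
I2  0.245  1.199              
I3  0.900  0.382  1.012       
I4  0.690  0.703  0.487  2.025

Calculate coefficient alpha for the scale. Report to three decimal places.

Σσᵢ² = 1.793 + 1.199 + 1.012 + 2.025 = 6.029
Σ_{i<j} σ_ij = 3.407
σ²_T = 6.029 + 2 × 3.407 = 12.843
α = (k/(k−1))·(1 − Σσᵢ²/σ²_T) = (4/3)·(1 − 6.029/12.843) = 0.707

coefficient alpha = 0.707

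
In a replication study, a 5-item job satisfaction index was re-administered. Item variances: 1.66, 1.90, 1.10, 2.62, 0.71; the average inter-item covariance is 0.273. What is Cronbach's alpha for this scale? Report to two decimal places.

Σσᵢ² = 1.66 + 1.90 + 1.10 + 2.62 + 0.71 = 7.99
Sum of the 10 distinct covariances = 10 × 0.273 = 2.730
Var(T) = Σσᵢ² + 2·Σcov = 7.99 + 2 × 2.730 = 13.450
α = (5/4)·(1 − 7.99/13.450) = 0.51

α = 0.51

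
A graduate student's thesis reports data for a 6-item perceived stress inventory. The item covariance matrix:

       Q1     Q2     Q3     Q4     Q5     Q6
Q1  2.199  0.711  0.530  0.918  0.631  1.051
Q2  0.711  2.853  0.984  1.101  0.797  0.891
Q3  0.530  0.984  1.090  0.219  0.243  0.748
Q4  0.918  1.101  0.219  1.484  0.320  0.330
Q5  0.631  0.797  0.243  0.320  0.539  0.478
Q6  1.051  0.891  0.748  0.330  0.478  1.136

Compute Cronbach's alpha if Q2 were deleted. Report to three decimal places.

Cronbach's alpha = 0.786

Remaining items: Q1, Q3, Q4, Q5, Q6 (k = 5).
Σσ²ᵢ = 2.199 + 1.090 + 1.484 + 0.539 + 1.136 = 6.448
Var(T) = 6.448 + 2 × 5.468 = 17.384
α (item deleted) = (5/4)·(1 − 6.448/17.384) = 0.786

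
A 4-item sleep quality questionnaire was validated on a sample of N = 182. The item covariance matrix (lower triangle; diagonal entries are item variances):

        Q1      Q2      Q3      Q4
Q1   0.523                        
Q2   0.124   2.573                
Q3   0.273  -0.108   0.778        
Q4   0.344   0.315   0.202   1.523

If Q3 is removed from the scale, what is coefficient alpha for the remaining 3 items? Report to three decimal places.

α = 0.380

Remaining items: Q1, Q2, Q4 (k = 3).
sum of item variances = 0.523 + 2.573 + 1.523 = 4.619
σ²_total = 4.619 + 2 × 0.783 = 6.185
α (item deleted) = (3/2)·(1 − 4.619/6.185) = 0.380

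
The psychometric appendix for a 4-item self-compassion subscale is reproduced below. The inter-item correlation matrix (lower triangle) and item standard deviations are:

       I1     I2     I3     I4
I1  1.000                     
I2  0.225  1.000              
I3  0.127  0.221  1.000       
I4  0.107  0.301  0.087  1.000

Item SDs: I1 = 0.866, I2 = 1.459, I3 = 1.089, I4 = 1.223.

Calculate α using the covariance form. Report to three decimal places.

α = 0.472

Σσ²ᵢ = 0.866² + 1.459² + 1.089² + 1.223² = 5.5603
Covariances σ_ij = r_ij · s_i · s_j:
  σ(I1,I2) = 0.225 × 0.866 × 1.459 = 0.2843
  σ(I1,I3) = 0.127 × 0.866 × 1.089 = 0.1198
  σ(I1,I4) = 0.107 × 0.866 × 1.223 = 0.1133
  σ(I2,I3) = 0.221 × 1.459 × 1.089 = 0.3511
  σ(I2,I4) = 0.301 × 1.459 × 1.223 = 0.5371
  σ(I3,I4) = 0.087 × 1.089 × 1.223 = 0.1159
σ²_T = Σσ²ᵢ + 2·Σσ_ij = 5.5603 + 2 × 1.5215 = 8.6033
α = (4/3)·(1 − 5.5603/8.6033) = 0.472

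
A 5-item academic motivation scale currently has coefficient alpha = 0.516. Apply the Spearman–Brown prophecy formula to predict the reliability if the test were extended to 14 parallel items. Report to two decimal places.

predicted reliability = 0.75

Length factor m = 14/5 = 2.8000
α' = m·α / (1 + (m−1)·α)
   = 14/5 × 0.516 / (1 + (14/5 − 1) × 0.516)
   = 1.4448 / 1.9288 = 0.75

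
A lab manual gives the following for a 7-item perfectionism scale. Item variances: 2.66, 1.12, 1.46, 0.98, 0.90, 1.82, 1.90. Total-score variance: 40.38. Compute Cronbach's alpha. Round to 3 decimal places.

Cronbach's alpha = 0.853

Σσ²ᵢ = 2.66 + 1.12 + 1.46 + 0.98 + 0.90 + 1.82 + 1.90 = 10.84
α = (k/(k−1))·(1 − Σσ²ᵢ/σ²_total) = (7/6)·(1 − 10.84/40.38) = 0.853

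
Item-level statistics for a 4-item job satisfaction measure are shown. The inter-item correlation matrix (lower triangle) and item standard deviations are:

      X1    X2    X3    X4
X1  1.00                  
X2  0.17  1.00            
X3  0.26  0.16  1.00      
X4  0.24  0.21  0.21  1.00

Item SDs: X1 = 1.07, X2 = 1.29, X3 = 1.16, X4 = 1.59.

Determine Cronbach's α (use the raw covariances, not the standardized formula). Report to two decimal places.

Cronbach's α = 0.50

Σσ²ᵢ = 1.07² + 1.29² + 1.16² + 1.59² = 6.6827
Covariances σ_ij = r_ij · s_i · s_j:
  σ(X1,X2) = 0.17 × 1.07 × 1.29 = 0.2347
  σ(X1,X3) = 0.26 × 1.07 × 1.16 = 0.3227
  σ(X1,X4) = 0.24 × 1.07 × 1.59 = 0.4083
  σ(X2,X3) = 0.16 × 1.29 × 1.16 = 0.2394
  σ(X2,X4) = 0.21 × 1.29 × 1.59 = 0.4307
  σ(X3,X4) = 0.21 × 1.16 × 1.59 = 0.3873
σ²_T = Σσ²ᵢ + 2·Σσ_ij = 6.6827 + 2 × 2.0231 = 10.7289
α = (4/3)·(1 − 6.6827/10.7289) = 0.50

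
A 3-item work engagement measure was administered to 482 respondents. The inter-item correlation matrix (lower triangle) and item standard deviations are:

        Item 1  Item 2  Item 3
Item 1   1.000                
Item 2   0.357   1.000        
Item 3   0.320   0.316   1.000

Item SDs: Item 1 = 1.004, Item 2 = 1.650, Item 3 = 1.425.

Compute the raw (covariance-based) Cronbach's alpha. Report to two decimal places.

α = 0.58

Σσ²ᵢ = 1.004² + 1.650² + 1.425² = 5.7611
Covariances σ_ij = r_ij · s_i · s_j:
  σ(Item 1,Item 2) = 0.357 × 1.004 × 1.650 = 0.5914
  σ(Item 1,Item 3) = 0.320 × 1.004 × 1.425 = 0.4578
  σ(Item 2,Item 3) = 0.316 × 1.650 × 1.425 = 0.7430
σ²_T = Σσ²ᵢ + 2·Σσ_ij = 5.7611 + 2 × 1.7922 = 9.3455
α = (3/2)·(1 − 5.7611/9.3455) = 0.58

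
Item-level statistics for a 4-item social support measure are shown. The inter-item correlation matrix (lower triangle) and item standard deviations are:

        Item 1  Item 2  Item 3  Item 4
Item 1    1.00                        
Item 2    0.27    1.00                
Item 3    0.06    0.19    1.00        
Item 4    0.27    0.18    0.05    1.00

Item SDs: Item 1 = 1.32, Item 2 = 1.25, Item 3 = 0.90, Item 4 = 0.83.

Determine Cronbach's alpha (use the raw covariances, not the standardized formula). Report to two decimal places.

Cronbach's alpha = 0.46

Σσ²ᵢ = 1.32² + 1.25² + 0.90² + 0.83² = 4.8038
Covariances σ_ij = r_ij · s_i · s_j:
  σ(Item 1,Item 2) = 0.27 × 1.32 × 1.25 = 0.4455
  σ(Item 1,Item 3) = 0.06 × 1.32 × 0.90 = 0.0713
  σ(Item 1,Item 4) = 0.27 × 1.32 × 0.83 = 0.2958
  σ(Item 2,Item 3) = 0.19 × 1.25 × 0.90 = 0.2137
  σ(Item 2,Item 4) = 0.18 × 1.25 × 0.83 = 0.1867
  σ(Item 3,Item 4) = 0.05 × 0.90 × 0.83 = 0.0374
σ²_T = Σσ²ᵢ + 2·Σσ_ij = 4.8038 + 2 × 1.2504 = 7.3046
α = (4/3)·(1 − 4.8038/7.3046) = 0.46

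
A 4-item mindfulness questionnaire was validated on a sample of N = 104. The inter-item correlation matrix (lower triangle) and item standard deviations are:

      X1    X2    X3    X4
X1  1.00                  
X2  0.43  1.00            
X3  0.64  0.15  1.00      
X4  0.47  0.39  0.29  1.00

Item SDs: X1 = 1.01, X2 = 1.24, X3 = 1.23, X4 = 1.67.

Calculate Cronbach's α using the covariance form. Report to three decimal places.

Σσ²ᵢ = 1.01² + 1.24² + 1.23² + 1.67² = 6.8595
Covariances σ_ij = r_ij · s_i · s_j:
  σ(X1,X2) = 0.43 × 1.01 × 1.24 = 0.5385
  σ(X1,X3) = 0.64 × 1.01 × 1.23 = 0.7951
  σ(X1,X4) = 0.47 × 1.01 × 1.67 = 0.7927
  σ(X2,X3) = 0.15 × 1.24 × 1.23 = 0.2288
  σ(X2,X4) = 0.39 × 1.24 × 1.67 = 0.8076
  σ(X3,X4) = 0.29 × 1.23 × 1.67 = 0.5957
σ²_T = Σσ²ᵢ + 2·Σσ_ij = 6.8595 + 2 × 3.7584 = 14.3763
α = (4/3)·(1 − 6.8595/14.3763) = 0.697

Cronbach's α = 0.697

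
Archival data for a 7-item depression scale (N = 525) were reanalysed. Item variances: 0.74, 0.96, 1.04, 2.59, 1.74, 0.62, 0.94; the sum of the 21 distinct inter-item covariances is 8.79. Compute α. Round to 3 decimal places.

Σσ²ᵢ = 0.74 + 0.96 + 1.04 + 2.59 + 1.74 + 0.62 + 0.94 = 8.63
Sum of distinct covariances = 8.79
σ²_T = Σσ²ᵢ + 2·Σcov = 8.63 + 2 × 8.79 = 26.21
α = (7/6)·(1 − 8.63/26.21) = 0.783

α = 0.783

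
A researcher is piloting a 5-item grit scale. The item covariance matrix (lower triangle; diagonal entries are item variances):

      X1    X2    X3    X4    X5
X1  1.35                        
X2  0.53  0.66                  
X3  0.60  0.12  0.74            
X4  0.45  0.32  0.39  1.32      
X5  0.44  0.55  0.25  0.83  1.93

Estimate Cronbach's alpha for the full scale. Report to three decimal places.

α = 0.749

ΣVar(i) = 1.35 + 0.66 + 0.74 + 1.32 + 1.93 = 6.00
Sum of off-diagonal covariances = 4.48
σ²_T = 6.00 + 2 × 4.48 = 14.96
α = (k/(k−1))·(1 − ΣVar(i)/σ²_T) = (5/4)·(1 − 6.00/14.96) = 0.749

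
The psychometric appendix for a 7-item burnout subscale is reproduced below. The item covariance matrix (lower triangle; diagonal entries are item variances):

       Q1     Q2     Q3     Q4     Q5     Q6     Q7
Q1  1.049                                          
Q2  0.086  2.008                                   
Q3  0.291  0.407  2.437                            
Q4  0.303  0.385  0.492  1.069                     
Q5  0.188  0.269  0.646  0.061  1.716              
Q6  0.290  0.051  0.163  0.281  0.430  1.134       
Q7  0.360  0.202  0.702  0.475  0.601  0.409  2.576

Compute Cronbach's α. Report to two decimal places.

Cronbach's α = 0.63

Σσ²ᵢ = 1.049 + 2.008 + 2.437 + 1.069 + 1.716 + 1.134 + 2.576 = 11.989
Sum of the distinct covariances = 7.092
Var(T) = 11.989 + 2 × 7.092 = 26.173
α = (k/(k−1))·(1 − Σσ²ᵢ/Var(T)) = (7/6)·(1 − 11.989/26.173) = 0.63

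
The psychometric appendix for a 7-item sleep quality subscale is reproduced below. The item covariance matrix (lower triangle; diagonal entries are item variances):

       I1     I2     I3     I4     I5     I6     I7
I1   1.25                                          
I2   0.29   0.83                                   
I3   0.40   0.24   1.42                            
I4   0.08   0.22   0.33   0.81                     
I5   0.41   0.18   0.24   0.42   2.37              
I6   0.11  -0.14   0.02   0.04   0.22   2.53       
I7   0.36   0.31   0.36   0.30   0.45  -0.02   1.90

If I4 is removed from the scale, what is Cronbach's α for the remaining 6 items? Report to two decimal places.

Remaining items: I1, I2, I3, I5, I6, I7 (k = 6).
sum of item variances = 1.25 + 0.83 + 1.42 + 2.37 + 2.53 + 1.90 = 10.30
total variance = 10.30 + 2 × 3.43 = 17.16
α (item deleted) = (6/5)·(1 − 10.30/17.16) = 0.48

α = 0.48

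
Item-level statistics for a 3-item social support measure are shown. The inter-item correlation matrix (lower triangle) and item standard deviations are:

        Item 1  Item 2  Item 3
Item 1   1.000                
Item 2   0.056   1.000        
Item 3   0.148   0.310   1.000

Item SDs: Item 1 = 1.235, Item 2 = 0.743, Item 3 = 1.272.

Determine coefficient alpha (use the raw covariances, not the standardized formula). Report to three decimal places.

Σσ²ᵢ = 1.235² + 0.743² + 1.272² = 3.6953
Covariances σ_ij = r_ij · s_i · s_j:
  σ(Item 1,Item 2) = 0.056 × 1.235 × 0.743 = 0.0514
  σ(Item 1,Item 3) = 0.148 × 1.235 × 1.272 = 0.2325
  σ(Item 2,Item 3) = 0.310 × 0.743 × 1.272 = 0.2930
σ²_T = Σσ²ᵢ + 2·Σσ_ij = 3.6953 + 2 × 0.5769 = 4.8491
α = (3/2)·(1 − 3.6953/4.8491) = 0.357

α = 0.357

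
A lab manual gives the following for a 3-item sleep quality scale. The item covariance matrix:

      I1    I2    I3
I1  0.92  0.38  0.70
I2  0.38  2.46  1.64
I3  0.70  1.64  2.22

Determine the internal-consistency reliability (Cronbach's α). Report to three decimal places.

α = 0.739

Σσᵢ² = 0.92 + 2.46 + 2.22 = 5.60
Sum of the distinct covariances = 2.72
Var(T) = 5.60 + 2 × 2.72 = 11.04
α = (k/(k−1))·(1 − Σσᵢ²/Var(T)) = (3/2)·(1 − 5.60/11.04) = 0.739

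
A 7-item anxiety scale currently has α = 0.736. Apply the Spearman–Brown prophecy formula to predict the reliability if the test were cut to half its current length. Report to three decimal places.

Length factor m = 1/2
α' = m·α / (1 − (1−m)·α)
   = 1/2 × 0.736 / (1 − (1 − 1/2) × 0.736)
   = 0.3680 / 0.6320 = 0.582

predicted reliability = 0.582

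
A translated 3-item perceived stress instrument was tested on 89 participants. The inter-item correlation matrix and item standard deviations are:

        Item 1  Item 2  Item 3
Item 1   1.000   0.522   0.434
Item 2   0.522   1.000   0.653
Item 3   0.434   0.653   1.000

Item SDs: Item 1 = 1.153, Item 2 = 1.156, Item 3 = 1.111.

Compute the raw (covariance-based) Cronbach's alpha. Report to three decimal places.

Cronbach's alpha = 0.776

Σσ²ᵢ = 1.153² + 1.156² + 1.111² = 3.9001
Covariances σ_ij = r_ij · s_i · s_j:
  σ(Item 1,Item 2) = 0.522 × 1.153 × 1.156 = 0.6958
  σ(Item 1,Item 3) = 0.434 × 1.153 × 1.111 = 0.5559
  σ(Item 2,Item 3) = 0.653 × 1.156 × 1.111 = 0.8387
σ²_T = Σσ²ᵢ + 2·Σσ_ij = 3.9001 + 2 × 2.0904 = 8.0809
α = (3/2)·(1 − 3.9001/8.0809) = 0.776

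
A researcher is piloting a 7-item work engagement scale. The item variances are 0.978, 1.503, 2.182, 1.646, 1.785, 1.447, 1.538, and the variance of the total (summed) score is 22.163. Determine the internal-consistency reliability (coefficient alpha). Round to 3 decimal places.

α = 0.583

Σσ²ᵢ = 0.978 + 1.503 + 2.182 + 1.646 + 1.785 + 1.447 + 1.538 = 11.079
α = (k/(k−1))·(1 − Σσ²ᵢ/σ²_T) = (7/6)·(1 − 11.079/22.163) = 0.583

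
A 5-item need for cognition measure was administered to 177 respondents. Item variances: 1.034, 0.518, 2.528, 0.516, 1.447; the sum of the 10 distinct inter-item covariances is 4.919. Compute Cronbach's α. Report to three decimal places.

α = 0.774

sum of item variances = 1.034 + 0.518 + 2.528 + 0.516 + 1.447 = 6.043
Sum of distinct covariances = 4.919
σ²_T = sum of item variances + 2·Σcov = 6.043 + 2 × 4.919 = 15.881
α = (5/4)·(1 − 6.043/15.881) = 0.774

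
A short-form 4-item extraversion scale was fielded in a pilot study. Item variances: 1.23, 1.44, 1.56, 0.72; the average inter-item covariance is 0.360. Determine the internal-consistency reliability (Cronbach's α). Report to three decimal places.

α = 0.621

sum of item variances = 1.23 + 1.44 + 1.56 + 0.72 = 4.95
Sum of the 6 distinct covariances = 6 × 0.360 = 2.160
σ²_T = sum of item variances + 2·Σcov = 4.95 + 2 × 2.160 = 9.270
α = (4/3)·(1 − 4.95/9.270) = 0.621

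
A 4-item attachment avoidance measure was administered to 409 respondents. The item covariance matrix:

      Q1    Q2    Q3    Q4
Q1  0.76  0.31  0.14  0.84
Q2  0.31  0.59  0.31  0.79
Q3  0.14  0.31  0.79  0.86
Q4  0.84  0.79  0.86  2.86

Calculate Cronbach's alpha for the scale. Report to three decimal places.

Cronbach's alpha = 0.754

ΣVar(i) = 0.76 + 0.59 + 0.79 + 2.86 = 5.00
Sum of off-diagonal covariances = 3.25
total variance = 5.00 + 2 × 3.25 = 11.50
α = (k/(k−1))·(1 − ΣVar(i)/total variance) = (4/3)·(1 − 5.00/11.50) = 0.754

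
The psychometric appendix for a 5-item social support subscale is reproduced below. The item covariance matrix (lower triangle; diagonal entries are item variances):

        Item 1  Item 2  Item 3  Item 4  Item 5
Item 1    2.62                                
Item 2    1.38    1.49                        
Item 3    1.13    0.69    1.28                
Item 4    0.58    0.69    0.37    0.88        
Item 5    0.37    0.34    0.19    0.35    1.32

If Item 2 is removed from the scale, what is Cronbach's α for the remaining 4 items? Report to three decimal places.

α = 0.660

Remaining items: Item 1, Item 3, Item 4, Item 5 (k = 4).
Σσᵢ² = 2.62 + 1.28 + 0.88 + 1.32 = 6.10
σ²_T = 6.10 + 2 × 2.99 = 12.08
α (item deleted) = (4/3)·(1 − 6.10/12.08) = 0.660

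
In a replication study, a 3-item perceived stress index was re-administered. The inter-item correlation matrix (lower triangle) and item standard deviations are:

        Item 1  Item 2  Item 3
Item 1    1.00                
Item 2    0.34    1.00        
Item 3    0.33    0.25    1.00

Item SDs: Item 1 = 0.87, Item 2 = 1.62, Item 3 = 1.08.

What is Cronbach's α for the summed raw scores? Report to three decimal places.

Cronbach's α = 0.526

Σσ²ᵢ = 0.87² + 1.62² + 1.08² = 4.5477
Covariances σ_ij = r_ij · s_i · s_j:
  σ(Item 1,Item 2) = 0.34 × 0.87 × 1.62 = 0.4792
  σ(Item 1,Item 3) = 0.33 × 0.87 × 1.08 = 0.3101
  σ(Item 2,Item 3) = 0.25 × 1.62 × 1.08 = 0.4374
σ²_T = Σσ²ᵢ + 2·Σσ_ij = 4.5477 + 2 × 1.2267 = 7.0011
α = (3/2)·(1 − 4.5477/7.0011) = 0.526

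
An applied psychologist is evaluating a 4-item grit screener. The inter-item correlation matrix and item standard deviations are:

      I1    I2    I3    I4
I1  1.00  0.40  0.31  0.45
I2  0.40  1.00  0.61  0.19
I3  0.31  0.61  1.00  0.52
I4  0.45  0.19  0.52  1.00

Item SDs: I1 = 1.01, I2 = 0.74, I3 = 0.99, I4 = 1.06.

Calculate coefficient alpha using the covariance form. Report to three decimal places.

coefficient alpha = 0.732

Σσ²ᵢ = 1.01² + 0.74² + 0.99² + 1.06² = 3.6714
Covariances σ_ij = r_ij · s_i · s_j:
  σ(I1,I2) = 0.40 × 1.01 × 0.74 = 0.2990
  σ(I1,I3) = 0.31 × 1.01 × 0.99 = 0.3100
  σ(I1,I4) = 0.45 × 1.01 × 1.06 = 0.4818
  σ(I2,I3) = 0.61 × 0.74 × 0.99 = 0.4469
  σ(I2,I4) = 0.19 × 0.74 × 1.06 = 0.1490
  σ(I3,I4) = 0.52 × 0.99 × 1.06 = 0.5457
σ²_T = Σσ²ᵢ + 2·Σσ_ij = 3.6714 + 2 × 2.2324 = 8.1362
α = (4/3)·(1 − 3.6714/8.1362) = 0.732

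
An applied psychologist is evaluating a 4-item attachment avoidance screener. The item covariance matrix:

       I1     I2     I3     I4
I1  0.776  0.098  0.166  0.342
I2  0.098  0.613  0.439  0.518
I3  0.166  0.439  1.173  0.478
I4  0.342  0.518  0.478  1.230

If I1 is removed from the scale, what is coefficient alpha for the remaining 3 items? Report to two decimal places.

Remaining items: I2, I3, I4 (k = 3).
ΣVar(i) = 0.613 + 1.173 + 1.230 = 3.016
Var(T) = 3.016 + 2 × 1.435 = 5.886
α (item deleted) = (3/2)·(1 − 3.016/5.886) = 0.73

coefficient alpha = 0.73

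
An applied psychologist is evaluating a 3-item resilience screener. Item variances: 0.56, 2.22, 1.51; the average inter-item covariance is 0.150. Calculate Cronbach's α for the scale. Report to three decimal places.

α = 0.260

Σσ²ᵢ = 0.56 + 2.22 + 1.51 = 4.29
Sum of the 3 distinct covariances = 3 × 0.150 = 0.450
σ²_total = Σσ²ᵢ + 2·Σcov = 4.29 + 2 × 0.450 = 5.190
α = (3/2)·(1 − 4.29/5.190) = 0.260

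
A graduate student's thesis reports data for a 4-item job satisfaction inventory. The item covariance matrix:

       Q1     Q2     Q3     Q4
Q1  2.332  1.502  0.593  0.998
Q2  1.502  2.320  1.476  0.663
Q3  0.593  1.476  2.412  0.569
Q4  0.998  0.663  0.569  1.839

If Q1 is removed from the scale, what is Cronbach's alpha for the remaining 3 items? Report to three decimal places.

Remaining items: Q2, Q3, Q4 (k = 3).
Σσᵢ² = 2.320 + 2.412 + 1.839 = 6.571
Var(T) = 6.571 + 2 × 2.708 = 11.987
α (item deleted) = (3/2)·(1 − 6.571/11.987) = 0.678

Cronbach's alpha = 0.678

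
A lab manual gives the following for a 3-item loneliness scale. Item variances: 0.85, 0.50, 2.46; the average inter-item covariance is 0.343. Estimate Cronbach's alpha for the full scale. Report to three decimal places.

α = 0.526

sum of item variances = 0.85 + 0.50 + 2.46 = 3.81
Sum of the 3 distinct covariances = 3 × 0.343 = 1.029
Var(T) = sum of item variances + 2·Σcov = 3.81 + 2 × 1.029 = 5.868
α = (3/2)·(1 − 3.81/5.868) = 0.526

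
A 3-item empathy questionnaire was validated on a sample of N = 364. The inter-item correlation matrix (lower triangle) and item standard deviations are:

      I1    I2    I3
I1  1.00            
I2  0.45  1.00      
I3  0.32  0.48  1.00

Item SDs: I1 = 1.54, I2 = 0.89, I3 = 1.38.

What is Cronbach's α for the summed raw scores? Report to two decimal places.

Cronbach's α = 0.64

Σσ²ᵢ = 1.54² + 0.89² + 1.38² = 5.0681
Covariances σ_ij = r_ij · s_i · s_j:
  σ(I1,I2) = 0.45 × 1.54 × 0.89 = 0.6168
  σ(I1,I3) = 0.32 × 1.54 × 1.38 = 0.6801
  σ(I2,I3) = 0.48 × 0.89 × 1.38 = 0.5895
σ²_T = Σσ²ᵢ + 2·Σσ_ij = 5.0681 + 2 × 1.8864 = 8.8409
α = (3/2)·(1 − 5.0681/8.8409) = 0.64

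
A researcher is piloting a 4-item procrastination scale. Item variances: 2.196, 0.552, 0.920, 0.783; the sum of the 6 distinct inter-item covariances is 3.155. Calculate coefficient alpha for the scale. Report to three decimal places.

Σσᵢ² = 2.196 + 0.552 + 0.920 + 0.783 = 4.451
Sum of distinct covariances = 3.155
σ²_total = Σσᵢ² + 2·Σcov = 4.451 + 2 × 3.155 = 10.761
α = (4/3)·(1 − 4.451/10.761) = 0.782

α = 0.782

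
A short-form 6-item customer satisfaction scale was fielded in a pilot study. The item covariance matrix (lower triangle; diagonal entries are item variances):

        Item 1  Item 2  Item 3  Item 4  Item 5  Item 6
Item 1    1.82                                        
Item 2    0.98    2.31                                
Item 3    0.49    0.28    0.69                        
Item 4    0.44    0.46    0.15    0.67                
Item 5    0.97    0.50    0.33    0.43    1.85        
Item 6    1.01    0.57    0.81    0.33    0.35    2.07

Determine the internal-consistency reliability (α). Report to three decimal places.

α = 0.759

Σσᵢ² = 1.82 + 2.31 + 0.69 + 0.67 + 1.85 + 2.07 = 9.41
Sum of off-diagonal covariances = 8.10
σ²_T = 9.41 + 2 × 8.10 = 25.61
α = (k/(k−1))·(1 − Σσᵢ²/σ²_T) = (6/5)·(1 − 9.41/25.61) = 0.759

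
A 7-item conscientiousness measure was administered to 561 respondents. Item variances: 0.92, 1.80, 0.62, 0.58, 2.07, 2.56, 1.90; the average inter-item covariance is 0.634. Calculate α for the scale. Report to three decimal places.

Σσ²ᵢ = 0.92 + 1.80 + 0.62 + 0.58 + 2.07 + 2.56 + 1.90 = 10.45
Sum of the 21 distinct covariances = 21 × 0.634 = 13.314
σ²_T = Σσ²ᵢ + 2·Σcov = 10.45 + 2 × 13.314 = 37.078
α = (7/6)·(1 − 10.45/37.078) = 0.838

α = 0.838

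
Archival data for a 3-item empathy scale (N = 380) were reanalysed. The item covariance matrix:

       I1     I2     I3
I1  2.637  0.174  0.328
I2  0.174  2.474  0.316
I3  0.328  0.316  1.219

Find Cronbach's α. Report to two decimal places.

Σσ²ᵢ = 2.637 + 2.474 + 1.219 = 6.330
Σ_{i<j} σ_ij = 0.818
total variance = 6.330 + 2 × 0.818 = 7.966
α = (k/(k−1))·(1 − Σσ²ᵢ/total variance) = (3/2)·(1 − 6.330/7.966) = 0.31

Cronbach's α = 0.31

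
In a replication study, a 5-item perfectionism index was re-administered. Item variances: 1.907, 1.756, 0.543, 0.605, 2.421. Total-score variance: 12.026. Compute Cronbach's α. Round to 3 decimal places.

Cronbach's α = 0.498

Σσᵢ² = 1.907 + 1.756 + 0.543 + 0.605 + 2.421 = 7.232
α = (k/(k−1))·(1 − Σσᵢ²/σ²_T) = (5/4)·(1 − 7.232/12.026) = 0.498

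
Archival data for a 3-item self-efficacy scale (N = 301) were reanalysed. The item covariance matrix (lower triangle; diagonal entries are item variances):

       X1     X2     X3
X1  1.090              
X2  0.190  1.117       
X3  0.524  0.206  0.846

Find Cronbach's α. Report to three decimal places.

α = 0.564

Σσ²ᵢ = 1.090 + 1.117 + 0.846 = 3.053
Sum of off-diagonal covariances = 0.920
σ²_total = 3.053 + 2 × 0.920 = 4.893
α = (k/(k−1))·(1 − Σσ²ᵢ/σ²_total) = (3/2)·(1 − 3.053/4.893) = 0.564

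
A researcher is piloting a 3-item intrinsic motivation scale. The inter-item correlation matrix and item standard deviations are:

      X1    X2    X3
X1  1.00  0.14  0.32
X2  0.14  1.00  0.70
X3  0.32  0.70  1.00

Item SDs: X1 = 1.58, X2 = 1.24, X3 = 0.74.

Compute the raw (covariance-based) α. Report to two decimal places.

α = 0.54

Σσ²ᵢ = 1.58² + 1.24² + 0.74² = 4.5816
Covariances σ_ij = r_ij · s_i · s_j:
  σ(X1,X2) = 0.14 × 1.58 × 1.24 = 0.2743
  σ(X1,X3) = 0.32 × 1.58 × 0.74 = 0.3741
  σ(X2,X3) = 0.70 × 1.24 × 0.74 = 0.6423
σ²_T = Σσ²ᵢ + 2·Σσ_ij = 4.5816 + 2 × 1.2907 = 7.1630
α = (3/2)·(1 − 4.5816/7.1630) = 0.54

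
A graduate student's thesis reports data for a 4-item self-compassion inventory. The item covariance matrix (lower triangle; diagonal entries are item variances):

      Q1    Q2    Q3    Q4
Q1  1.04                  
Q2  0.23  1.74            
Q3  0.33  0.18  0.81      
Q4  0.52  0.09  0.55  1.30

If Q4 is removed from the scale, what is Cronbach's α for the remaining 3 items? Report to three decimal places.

Remaining items: Q1, Q2, Q3 (k = 3).
Σσᵢ² = 1.04 + 1.74 + 0.81 = 3.59
σ²_T = 3.59 + 2 × 0.74 = 5.07
α (item deleted) = (3/2)·(1 − 3.59/5.07) = 0.438

Cronbach's α = 0.438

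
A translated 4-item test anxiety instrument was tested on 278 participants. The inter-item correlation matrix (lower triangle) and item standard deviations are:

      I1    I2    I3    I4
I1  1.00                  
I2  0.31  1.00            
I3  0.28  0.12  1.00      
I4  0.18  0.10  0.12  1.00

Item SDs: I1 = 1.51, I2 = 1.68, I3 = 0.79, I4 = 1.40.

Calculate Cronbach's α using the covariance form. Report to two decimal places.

Σσ²ᵢ = 1.51² + 1.68² + 0.79² + 1.40² = 7.6866
Covariances σ_ij = r_ij · s_i · s_j:
  σ(I1,I2) = 0.31 × 1.51 × 1.68 = 0.7864
  σ(I1,I3) = 0.28 × 1.51 × 0.79 = 0.3340
  σ(I1,I4) = 0.18 × 1.51 × 1.40 = 0.3805
  σ(I2,I3) = 0.12 × 1.68 × 0.79 = 0.1593
  σ(I2,I4) = 0.10 × 1.68 × 1.40 = 0.2352
  σ(I3,I4) = 0.12 × 0.79 × 1.40 = 0.1327
σ²_T = Σσ²ᵢ + 2·Σσ_ij = 7.6866 + 2 × 2.0281 = 11.7428
α = (4/3)·(1 − 7.6866/11.7428) = 0.46

Cronbach's α = 0.46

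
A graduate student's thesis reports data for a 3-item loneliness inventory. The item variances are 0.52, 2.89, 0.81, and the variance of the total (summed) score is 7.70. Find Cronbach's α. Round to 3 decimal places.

sum of item variances = 0.52 + 2.89 + 0.81 = 4.22
α = (k/(k−1))·(1 − sum of item variances/σ²_T) = (3/2)·(1 − 4.22/7.70) = 0.678

α = 0.678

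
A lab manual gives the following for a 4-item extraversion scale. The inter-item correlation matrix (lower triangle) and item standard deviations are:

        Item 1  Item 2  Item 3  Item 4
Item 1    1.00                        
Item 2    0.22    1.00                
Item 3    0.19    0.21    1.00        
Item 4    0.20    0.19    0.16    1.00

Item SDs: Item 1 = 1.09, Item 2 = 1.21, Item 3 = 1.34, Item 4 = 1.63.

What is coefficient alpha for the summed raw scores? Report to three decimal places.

Σσ²ᵢ = 1.09² + 1.21² + 1.34² + 1.63² = 7.1047
Covariances σ_ij = r_ij · s_i · s_j:
  σ(Item 1,Item 2) = 0.22 × 1.09 × 1.21 = 0.2902
  σ(Item 1,Item 3) = 0.19 × 1.09 × 1.34 = 0.2775
  σ(Item 1,Item 4) = 0.20 × 1.09 × 1.63 = 0.3553
  σ(Item 2,Item 3) = 0.21 × 1.21 × 1.34 = 0.3405
  σ(Item 2,Item 4) = 0.19 × 1.21 × 1.63 = 0.3747
  σ(Item 3,Item 4) = 0.16 × 1.34 × 1.63 = 0.3495
σ²_T = Σσ²ᵢ + 2·Σσ_ij = 7.1047 + 2 × 1.9877 = 11.0801
α = (4/3)·(1 − 7.1047/11.0801) = 0.478

α = 0.478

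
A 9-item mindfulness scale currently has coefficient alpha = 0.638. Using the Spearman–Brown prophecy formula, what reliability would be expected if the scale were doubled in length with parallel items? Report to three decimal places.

Length factor m = 2
α' = m·α / (1 + (m−1)·α)
   = 2 × 0.638 / (1 + (2 − 1) × 0.638)
   = 1.2760 / 1.6380 = 0.779

predicted reliability = 0.779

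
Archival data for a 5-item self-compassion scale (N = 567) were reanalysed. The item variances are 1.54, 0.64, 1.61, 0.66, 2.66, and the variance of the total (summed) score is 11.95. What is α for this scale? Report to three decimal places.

α = 0.506

Σσᵢ² = 1.54 + 0.64 + 1.61 + 0.66 + 2.66 = 7.11
α = (k/(k−1))·(1 − Σσᵢ²/total variance) = (5/4)·(1 − 7.11/11.95) = 0.506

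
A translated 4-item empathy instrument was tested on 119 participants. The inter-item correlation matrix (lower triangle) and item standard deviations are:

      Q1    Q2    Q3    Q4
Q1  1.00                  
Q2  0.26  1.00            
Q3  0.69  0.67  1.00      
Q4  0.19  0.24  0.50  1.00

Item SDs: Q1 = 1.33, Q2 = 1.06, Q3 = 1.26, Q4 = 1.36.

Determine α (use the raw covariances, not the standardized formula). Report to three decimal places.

Σσ²ᵢ = 1.33² + 1.06² + 1.26² + 1.36² = 6.3297
Covariances σ_ij = r_ij · s_i · s_j:
  σ(Q1,Q2) = 0.26 × 1.33 × 1.06 = 0.3665
  σ(Q1,Q3) = 0.69 × 1.33 × 1.26 = 1.1563
  σ(Q1,Q4) = 0.19 × 1.33 × 1.36 = 0.3437
  σ(Q2,Q3) = 0.67 × 1.06 × 1.26 = 0.8949
  σ(Q2,Q4) = 0.24 × 1.06 × 1.36 = 0.3460
  σ(Q3,Q4) = 0.50 × 1.26 × 1.36 = 0.8568
σ²_T = Σσ²ᵢ + 2·Σσ_ij = 6.3297 + 2 × 3.9642 = 14.2581
α = (4/3)·(1 − 6.3297/14.2581) = 0.741

α = 0.741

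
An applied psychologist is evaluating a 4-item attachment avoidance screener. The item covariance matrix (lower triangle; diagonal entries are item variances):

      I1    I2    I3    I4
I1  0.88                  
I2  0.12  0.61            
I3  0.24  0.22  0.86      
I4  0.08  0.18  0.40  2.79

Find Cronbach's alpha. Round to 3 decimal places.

α = 0.434

Σσᵢ² = 0.88 + 0.61 + 0.86 + 2.79 = 5.14
Sum of the distinct covariances = 1.24
total variance = 5.14 + 2 × 1.24 = 7.62
α = (k/(k−1))·(1 − Σσᵢ²/total variance) = (4/3)·(1 − 5.14/7.62) = 0.434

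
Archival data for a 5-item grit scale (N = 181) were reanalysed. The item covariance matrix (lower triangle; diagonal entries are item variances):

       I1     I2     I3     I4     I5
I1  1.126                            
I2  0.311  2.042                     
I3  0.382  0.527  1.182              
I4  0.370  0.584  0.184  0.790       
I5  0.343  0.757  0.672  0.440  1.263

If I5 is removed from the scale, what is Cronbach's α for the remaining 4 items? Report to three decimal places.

α = 0.638

Remaining items: I1, I2, I3, I4 (k = 4).
sum of item variances = 1.126 + 2.042 + 1.182 + 0.790 = 5.140
Var(T) = 5.140 + 2 × 2.358 = 9.856
α (item deleted) = (4/3)·(1 − 5.140/9.856) = 0.638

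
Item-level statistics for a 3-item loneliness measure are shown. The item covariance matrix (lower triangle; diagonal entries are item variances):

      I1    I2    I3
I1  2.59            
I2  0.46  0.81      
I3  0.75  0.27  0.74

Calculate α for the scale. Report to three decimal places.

α = 0.625

Σσᵢ² = 2.59 + 0.81 + 0.74 = 4.14
Sum of off-diagonal covariances = 1.48
σ²_T = 4.14 + 2 × 1.48 = 7.10
α = (k/(k−1))·(1 − Σσᵢ²/σ²_T) = (3/2)·(1 − 4.14/7.10) = 0.625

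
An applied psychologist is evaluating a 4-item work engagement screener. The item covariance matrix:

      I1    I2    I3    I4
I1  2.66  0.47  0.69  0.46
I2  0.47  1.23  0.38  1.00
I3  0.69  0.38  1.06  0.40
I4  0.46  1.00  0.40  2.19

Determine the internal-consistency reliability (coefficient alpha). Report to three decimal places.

α = 0.650

sum of item variances = 2.66 + 1.23 + 1.06 + 2.19 = 7.14
Sum of off-diagonal covariances = 3.40
σ²_T = 7.14 + 2 × 3.40 = 13.94
α = (k/(k−1))·(1 − sum of item variances/σ²_T) = (4/3)·(1 − 7.14/13.94) = 0.650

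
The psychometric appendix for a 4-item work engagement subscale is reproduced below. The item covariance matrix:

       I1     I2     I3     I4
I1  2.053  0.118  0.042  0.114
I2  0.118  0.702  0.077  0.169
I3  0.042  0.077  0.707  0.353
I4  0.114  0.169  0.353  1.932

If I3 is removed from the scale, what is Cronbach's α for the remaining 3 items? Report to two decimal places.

α = 0.22

Remaining items: I1, I2, I4 (k = 3).
ΣVar(i) = 2.053 + 0.702 + 1.932 = 4.687
total variance = 4.687 + 2 × 0.401 = 5.489
α (item deleted) = (3/2)·(1 − 4.687/5.489) = 0.22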